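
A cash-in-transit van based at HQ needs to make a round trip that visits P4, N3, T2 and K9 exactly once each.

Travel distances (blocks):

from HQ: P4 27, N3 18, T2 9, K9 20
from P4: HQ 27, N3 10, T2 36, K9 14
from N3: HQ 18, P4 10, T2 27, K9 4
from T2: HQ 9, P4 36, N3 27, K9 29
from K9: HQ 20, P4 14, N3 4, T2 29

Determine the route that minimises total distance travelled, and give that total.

Minimum total distance: 79 blocks.

HQ → P4 → N3 → T2 → K9 → HQ: 27+10+27+29+20 = 113
HQ → P4 → N3 → K9 → T2 → HQ: 27+10+4+29+9 = 79
HQ → P4 → T2 → N3 → K9 → HQ: 27+36+27+4+20 = 114
HQ → P4 → T2 → K9 → N3 → HQ: 27+36+29+4+18 = 114
HQ → P4 → K9 → N3 → T2 → HQ: 27+14+4+27+9 = 81
HQ → P4 → K9 → T2 → N3 → HQ: 27+14+29+27+18 = 115
HQ → N3 → P4 → T2 → K9 → HQ: 18+10+36+29+20 = 113
HQ → N3 → P4 → K9 → T2 → HQ: 18+10+14+29+9 = 80
HQ → N3 → T2 → P4 → K9 → HQ: 18+27+36+14+20 = 115
HQ → N3 → K9 → P4 → T2 → HQ: 18+4+14+36+9 = 81
HQ → T2 → P4 → N3 → K9 → HQ: 9+36+10+4+20 = 79
HQ → T2 → N3 → P4 → K9 → HQ: 9+27+10+14+20 = 80
The minimum is 79.
One optimal route: HQ → P4 → N3 → K9 → T2 → HQ (or its reverse).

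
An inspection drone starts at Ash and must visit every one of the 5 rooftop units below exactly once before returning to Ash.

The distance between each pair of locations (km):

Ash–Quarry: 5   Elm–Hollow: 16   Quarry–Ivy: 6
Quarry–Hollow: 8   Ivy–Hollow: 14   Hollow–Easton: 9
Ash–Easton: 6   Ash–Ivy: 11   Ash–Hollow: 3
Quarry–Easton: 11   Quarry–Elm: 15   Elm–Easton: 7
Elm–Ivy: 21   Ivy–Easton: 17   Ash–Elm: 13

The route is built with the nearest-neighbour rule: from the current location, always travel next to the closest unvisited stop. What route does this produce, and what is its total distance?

At Ash the remaining stops are Hollow 3, Quarry 5, Easton 6, Ivy 11, Elm 13; go to Hollow.
At Hollow the remaining stops are Quarry 8, Easton 9, Ivy 14, Elm 16; go to Quarry.
At Quarry the remaining stops are Ivy 6, Easton 11, Elm 15; go to Ivy.
At Ivy the remaining stops are Easton 17, Elm 21; go to Easton.
At Easton the remaining stops are Elm 7; go to Elm.
Return Elm→Ash: 13.
Total = 3 + 8 + 6 + 17 + 7 + 13 = 54.

54 km along Ash → Hollow → Quarry → Ivy → Easton → Elm → Ash.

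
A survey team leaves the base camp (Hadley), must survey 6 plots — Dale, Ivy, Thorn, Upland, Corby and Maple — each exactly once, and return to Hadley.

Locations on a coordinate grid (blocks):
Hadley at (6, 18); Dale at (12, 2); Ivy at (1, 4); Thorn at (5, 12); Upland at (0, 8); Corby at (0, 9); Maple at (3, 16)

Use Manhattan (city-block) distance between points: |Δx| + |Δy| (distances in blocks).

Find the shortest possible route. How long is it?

With 6 stops there are 6!/2 = 360 distinct round trips (a route and its reverse cost the same).
Hadley → Dale → Ivy → Thorn → Upland → Corby → Maple → Hadley: 22+13+12+9+1+10+5 = 72
Hadley → Dale → Ivy → Thorn → Upland → Maple → Corby → Hadley: 22+13+12+9+11+10+15 = 92
Hadley → Dale → Ivy → Thorn → Corby → Upland → Maple → Hadley: 22+13+12+8+1+11+5 = 72
Hadley → Dale → Ivy → Thorn → Corby → Maple → Upland → Hadley: 22+13+12+8+10+11+16 = 92
Hadley → Dale → Ivy → Thorn → Maple → Upland → Corby → Hadley: 22+13+12+6+11+1+15 = 80
Hadley → Dale → Ivy → Thorn → Maple → Corby → Upland → Hadley: 22+13+12+6+10+1+16 = 80
Hadley → Dale → Ivy → Upland → Thorn → Corby → Maple → Hadley: 22+13+5+9+8+10+5 = 72
Hadley → Dale → Ivy → Upland → Thorn → Maple → Corby → Hadley: 22+13+5+9+6+10+15 = 80
… (352 more)
Hadley → Thorn → Dale → Ivy → Upland → Corby → Maple → Hadley: 7+17+13+5+1+10+5 = 58  ← best
The minimum is 58.
One optimal route: Hadley → Thorn → Dale → Ivy → Upland → Corby → Maple → Hadley (or its reverse).

Shortest round trip = 58 blocks.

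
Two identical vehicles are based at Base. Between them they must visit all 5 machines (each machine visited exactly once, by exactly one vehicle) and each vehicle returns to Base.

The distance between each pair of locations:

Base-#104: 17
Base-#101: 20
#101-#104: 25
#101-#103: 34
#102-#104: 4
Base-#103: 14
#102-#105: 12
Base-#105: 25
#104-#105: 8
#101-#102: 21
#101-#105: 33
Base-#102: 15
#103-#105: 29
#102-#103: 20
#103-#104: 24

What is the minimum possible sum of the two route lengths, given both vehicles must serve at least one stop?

Minimum combined distance: 106.

Try each way of splitting the stops between the two vehicles (each non-empty) and, for each split, find the best tour for each vehicle:
  {#101} + {#102, #103, #104, #105}: 40 + 70 = 110
  {#102} + {#101, #103, #104, #105}: 30 + 96 = 126
  {#101, #102} + {#103, #104, #105}: 56 + 68 = 124
  {#103} + {#101, #102, #104, #105}: 28 + 78 = 106
  {#101, #103} + {#102, #104, #105}: 68 + 52 = 120
  {#102, #103} + {#101, #104, #105}: 49 + 78 = 127
  … (15 splits in total)
Best: vehicle 1 Base → #103 → Base = 28; vehicle 2 Base → #101 → #102 → #104 → #105 → Base = 78; combined 106.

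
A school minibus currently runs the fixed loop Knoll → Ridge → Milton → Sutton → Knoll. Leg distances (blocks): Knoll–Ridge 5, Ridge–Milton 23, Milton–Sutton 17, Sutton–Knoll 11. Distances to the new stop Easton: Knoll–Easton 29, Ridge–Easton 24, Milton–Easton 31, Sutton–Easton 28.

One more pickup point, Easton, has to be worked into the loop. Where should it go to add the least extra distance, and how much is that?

+32 blocks — insert Easton between Ridge and Milton.

Insertion cost between consecutive stops i–j is d(i,Easton) + d(Easton,j) − d(i,j):
  between Knoll and Ridge: 29 + 24 − 5 = 48
  between Ridge and Milton: 24 + 31 − 23 = 32
  between Milton and Sutton: 31 + 28 − 17 = 42
  between Sutton and Knoll: 28 + 29 − 11 = 46
Cheapest insertion is between Ridge and Milton, adding 32.
New total = 56 + 32 = 88.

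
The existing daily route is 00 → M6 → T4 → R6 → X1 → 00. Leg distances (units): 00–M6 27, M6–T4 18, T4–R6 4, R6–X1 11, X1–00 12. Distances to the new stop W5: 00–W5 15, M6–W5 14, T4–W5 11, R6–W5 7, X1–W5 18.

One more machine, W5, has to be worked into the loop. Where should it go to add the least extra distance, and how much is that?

Insertion cost between consecutive stops i–j is d(i,W5) + d(W5,j) − d(i,j):
  between 00 and M6: 15 + 14 − 27 = 2
  between M6 and T4: 14 + 11 − 18 = 7
  between T4 and R6: 11 + 7 − 4 = 14
  between R6 and X1: 7 + 18 − 11 = 14
  between X1 and 00: 18 + 15 − 12 = 21
Cheapest insertion is between 00 and M6, adding 2.
New total = 72 + 2 = 74.

Adding 2 by placing W5 on the 00–M6 leg.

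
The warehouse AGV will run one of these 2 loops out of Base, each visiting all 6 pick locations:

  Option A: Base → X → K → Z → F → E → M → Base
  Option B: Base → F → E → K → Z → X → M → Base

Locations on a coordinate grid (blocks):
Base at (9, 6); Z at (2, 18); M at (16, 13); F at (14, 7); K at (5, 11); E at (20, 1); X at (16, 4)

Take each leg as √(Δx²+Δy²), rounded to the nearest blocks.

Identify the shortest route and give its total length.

75 blocks — Option A is the shortest.

Option A: 7 + 13 + 8 + 16 + 8 + 13 + 10 = 75
Option B: 5 + 8 + 18 + 8 + 20 + 9 + 10 = 78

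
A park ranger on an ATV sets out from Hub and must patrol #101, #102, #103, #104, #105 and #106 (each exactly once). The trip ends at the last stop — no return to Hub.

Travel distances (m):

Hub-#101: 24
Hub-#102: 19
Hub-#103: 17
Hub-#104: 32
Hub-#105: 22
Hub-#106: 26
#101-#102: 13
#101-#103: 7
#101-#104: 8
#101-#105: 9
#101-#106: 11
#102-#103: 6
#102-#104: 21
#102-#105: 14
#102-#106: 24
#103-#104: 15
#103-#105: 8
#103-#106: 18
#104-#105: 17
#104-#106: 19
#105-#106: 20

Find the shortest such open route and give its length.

69 m — the minimum one-way total.

There are 6! = 720 possible orderings.
Hub→#101→#102→#103→#104→#105→#106: 24+13+6+15+17+20 = 95
Hub→#101→#102→#103→#104→#106→#105: 24+13+6+15+19+20 = 97
Hub→#101→#102→#103→#105→#104→#106: 24+13+6+8+17+19 = 87
Hub→#101→#102→#103→#105→#106→#104: 24+13+6+8+20+19 = 90
Hub→#101→#102→#103→#106→#104→#105: 24+13+6+18+19+17 = 97
Hub→#101→#102→#103→#106→#105→#104: 24+13+6+18+20+17 = 98
Hub→#101→#102→#104→#103→#105→#106: 24+13+21+15+8+20 = 101
Hub→#101→#102→#104→#103→#106→#105: 24+13+21+15+18+20 = 111
… (712 more)
Hub→#102→#103→#105→#101→#104→#106: 19+6+8+9+8+19 = 69  ← best
The minimum is 69.
One shortest path: Hub → #102 → #103 → #105 → #101 → #104 → #106.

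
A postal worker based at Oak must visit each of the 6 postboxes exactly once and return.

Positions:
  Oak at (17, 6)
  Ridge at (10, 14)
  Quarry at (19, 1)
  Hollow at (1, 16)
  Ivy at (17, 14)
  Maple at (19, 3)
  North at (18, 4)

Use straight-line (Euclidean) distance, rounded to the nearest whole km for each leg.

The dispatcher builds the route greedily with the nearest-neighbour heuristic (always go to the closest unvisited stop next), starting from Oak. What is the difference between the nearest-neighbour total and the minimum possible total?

Oak: North=2, Maple=4, Quarry=5, Ivy=8, Ridge=11, Hollow=19 ⇒ North
North: Maple=1, Quarry=3, Ivy=10, Ridge=13, Hollow=21 ⇒ Maple
Maple: Quarry=2, Ivy=11, Ridge=14, Hollow=22 ⇒ Quarry
Quarry: Ivy=13, Ridge=16, Hollow=23 ⇒ Ivy
Ivy: Ridge=7, Hollow=16 ⇒ Ridge
Ridge: Hollow=9 ⇒ Hollow
NN route Oak → North → Maple → Quarry → Ivy → Ridge → Hollow → Oak costs 53.
Optimal: Oak → Ivy → Ridge → Hollow → Quarry → Maple → North → Oak costs 52 (by enumerating all 360 distinct tours).
Excess = 53 − 52 = 1.

Excess over optimum: 1 km.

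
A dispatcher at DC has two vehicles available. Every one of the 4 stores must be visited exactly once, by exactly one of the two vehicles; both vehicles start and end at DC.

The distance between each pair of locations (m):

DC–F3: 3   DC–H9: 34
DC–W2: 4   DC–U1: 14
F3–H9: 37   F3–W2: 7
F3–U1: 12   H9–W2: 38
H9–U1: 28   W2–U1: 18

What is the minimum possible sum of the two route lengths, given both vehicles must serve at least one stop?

Minimum combined distance: 85 m.

Try each way of splitting the stops between the two vehicles (each non-empty) and, for each split, find the best tour for each vehicle:
  {F3} + {H9, W2, U1}: 6 + 84 = 90
  {H9} + {F3, W2, U1}: 68 + 37 = 105
  {F3, H9} + {W2, U1}: 74 + 36 = 110
  {W2} + {F3, H9, U1}: 8 + 77 = 85
  {F3, W2} + {H9, U1}: 14 + 76 = 90
  {H9, W2} + {F3, U1}: 76 + 29 = 105
  … (7 splits in total)
Best: vehicle 1 DC → W2 → DC = 8; vehicle 2 DC → F3 → U1 → H9 → DC = 77; combined 85.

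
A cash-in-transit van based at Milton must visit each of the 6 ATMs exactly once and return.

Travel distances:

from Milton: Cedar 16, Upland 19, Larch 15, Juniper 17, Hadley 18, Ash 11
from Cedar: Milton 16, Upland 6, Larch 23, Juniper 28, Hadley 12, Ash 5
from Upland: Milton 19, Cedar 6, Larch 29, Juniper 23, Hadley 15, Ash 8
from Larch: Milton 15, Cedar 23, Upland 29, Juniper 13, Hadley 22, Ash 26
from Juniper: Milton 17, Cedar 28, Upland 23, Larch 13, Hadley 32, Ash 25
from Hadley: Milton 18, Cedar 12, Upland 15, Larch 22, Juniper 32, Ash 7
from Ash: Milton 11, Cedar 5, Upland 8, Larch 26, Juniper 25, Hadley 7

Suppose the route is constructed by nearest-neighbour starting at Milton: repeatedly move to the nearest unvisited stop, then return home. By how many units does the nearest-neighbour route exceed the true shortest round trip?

From Milton: Ash=11, Larch=15, Cedar=16, Juniper=17, Hadley=18, Upland=19 → choose Ash (11).
From Ash: Cedar=5, Hadley=7, Upland=8, Juniper=25, Larch=26 → choose Cedar (5).
From Cedar: Upland=6, Hadley=12, Larch=23, Juniper=28 → choose Upland (6).
From Upland: Hadley=15, Juniper=23, Larch=29 → choose Hadley (15).
From Hadley: Larch=22, Juniper=32 → choose Larch (22).
From Larch: Juniper=13 → choose Juniper (13).
NN route Milton → Ash → Cedar → Upland → Hadley → Larch → Juniper → Milton costs 89.
Optimal: Milton → Larch → Juniper → Upland → Cedar → Hadley → Ash → Milton costs 87 (by enumerating all 360 distinct tours).
Excess = 89 − 87 = 2.

The nearest-neighbour route is 2 longer than optimal.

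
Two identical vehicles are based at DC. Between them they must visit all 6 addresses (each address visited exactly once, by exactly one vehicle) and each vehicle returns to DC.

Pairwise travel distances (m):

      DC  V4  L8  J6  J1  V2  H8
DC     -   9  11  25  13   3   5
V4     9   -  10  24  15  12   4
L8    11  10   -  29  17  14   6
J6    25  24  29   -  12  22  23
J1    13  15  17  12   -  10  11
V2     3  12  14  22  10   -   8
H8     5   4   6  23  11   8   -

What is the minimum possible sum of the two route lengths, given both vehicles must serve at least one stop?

Try each way of splitting the stops between the two vehicles (each non-empty) and, for each split, find the best tour for each vehicle:
  {V4} + {L8, J6, J1, V2, H8}: 18 + 65 = 83
  {L8} + {V4, J6, J1, V2, H8}: 22 + 58 = 80
  {V4, L8} + {J6, J1, V2, H8}: 30 + 53 = 83
  {J6} + {V4, L8, J1, V2, H8}: 50 + 49 = 99
  {V4, J6} + {L8, J1, V2, H8}: 58 + 41 = 99
  {L8, J6} + {V4, J1, V2, H8}: 65 + 37 = 102
  … (31 splits in total)
  {V2} + {V4, L8, J6, J1, H8}: 6 + 70 = 76  ← best
Best: vehicle 1 DC → V2 → DC = 6; vehicle 2 DC → L8 → H8 → V4 → J6 → J1 → DC = 70; combined 76.

Minimum combined distance: 76 m.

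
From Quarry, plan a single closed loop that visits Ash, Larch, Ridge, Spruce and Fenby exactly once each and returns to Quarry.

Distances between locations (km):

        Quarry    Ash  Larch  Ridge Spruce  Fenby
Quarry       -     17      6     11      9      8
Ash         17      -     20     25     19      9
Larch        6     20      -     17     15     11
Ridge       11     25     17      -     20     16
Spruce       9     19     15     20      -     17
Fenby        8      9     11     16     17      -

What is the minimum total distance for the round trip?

76 km — the shortest possible round trip.

With 5 stops there are 5!/2 = 60 distinct round trips (a route and its reverse cost the same).
Quarry - Ash - Larch - Ridge - Spruce - Fenby - Quarry: 17+20+17+20+17+8 = 99
Quarry - Ash - Larch - Ridge - Fenby - Spruce - Quarry: 17+20+17+16+17+9 = 96
Quarry - Ash - Larch - Spruce - Ridge - Fenby - Quarry: 17+20+15+20+16+8 = 96
Quarry - Ash - Larch - Spruce - Fenby - Ridge - Quarry: 17+20+15+17+16+11 = 96
Quarry - Ash - Larch - Fenby - Ridge - Spruce - Quarry: 17+20+11+16+20+9 = 93
Quarry - Ash - Larch - Fenby - Spruce - Ridge - Quarry: 17+20+11+17+20+11 = 96
Quarry - Ash - Ridge - Larch - Spruce - Fenby - Quarry: 17+25+17+15+17+8 = 99
Quarry - Ash - Ridge - Larch - Fenby - Spruce - Quarry: 17+25+17+11+17+9 = 96
Quarry - Ash - Ridge - Spruce - Larch - Fenby - Quarry: 17+25+20+15+11+8 = 96
Quarry - Ash - Ridge - Spruce - Fenby - Larch - Quarry: 17+25+20+17+11+6 = 96
Quarry - Ash - Ridge - Fenby - Larch - Spruce - Quarry: 17+25+16+11+15+9 = 93
Quarry - Ash - Ridge - Fenby - Spruce - Larch - Quarry: 17+25+16+17+15+6 = 96
Quarry - Ash - Spruce - Larch - Ridge - Fenby - Quarry: 17+19+15+17+16+8 = 92
Quarry - Ash - Spruce - Larch - Fenby - Ridge - Quarry: 17+19+15+11+16+11 = 89
… (46 more)
Quarry - Larch - Ridge - Fenby - Ash - Spruce - Quarry: 6+17+16+9+19+9 = 76  ← best
The minimum is 76.
One optimal route: Quarry → Larch → Ridge → Fenby → Ash → Spruce → Quarry (or its reverse).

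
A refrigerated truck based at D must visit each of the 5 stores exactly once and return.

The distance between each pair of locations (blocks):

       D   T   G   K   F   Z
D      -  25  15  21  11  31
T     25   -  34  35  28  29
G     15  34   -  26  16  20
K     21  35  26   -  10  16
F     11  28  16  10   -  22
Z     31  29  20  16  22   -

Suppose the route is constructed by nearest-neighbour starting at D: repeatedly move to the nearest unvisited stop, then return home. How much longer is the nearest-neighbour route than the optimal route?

D: F=11, G=15, K=21, T=25, Z=31 ⇒ F
F: K=10, G=16, Z=22, T=28 ⇒ K
K: Z=16, G=26, T=35 ⇒ Z
Z: G=20, T=29 ⇒ G
G: T=34 ⇒ T
NN route D → F → K → Z → G → T → D costs 116.
Optimal: D → T → Z → K → F → G → D costs 111 (by enumerating all 60 distinct tours).
Excess = 116 − 111 = 5.

Excess over optimum: 5 blocks.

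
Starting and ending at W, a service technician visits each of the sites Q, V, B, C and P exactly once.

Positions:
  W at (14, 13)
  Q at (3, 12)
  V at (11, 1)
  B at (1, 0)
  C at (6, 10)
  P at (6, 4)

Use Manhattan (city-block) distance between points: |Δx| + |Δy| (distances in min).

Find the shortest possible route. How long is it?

With 5 stops there are 5!/2 = 60 distinct round trips (a route and its reverse cost the same).
W-Q-V-B-C-P-W: 12+19+11+15+6+17 = 80
W-Q-V-B-P-C-W: 12+19+11+9+6+11 = 68
W-Q-V-C-B-P-W: 12+19+14+15+9+17 = 86
W-Q-V-C-P-B-W: 12+19+14+6+9+26 = 86
W-Q-V-P-B-C-W: 12+19+8+9+15+11 = 74
W-Q-V-P-C-B-W: 12+19+8+6+15+26 = 86
W-Q-B-V-C-P-W: 12+14+11+14+6+17 = 74
W-Q-B-V-P-C-W: 12+14+11+8+6+11 = 62
W-Q-B-C-V-P-W: 12+14+15+14+8+17 = 80
W-Q-B-C-P-V-W: 12+14+15+6+8+15 = 70
W-Q-B-P-V-C-W: 12+14+9+8+14+11 = 68
W-Q-B-P-C-V-W: 12+14+9+6+14+15 = 70
W-Q-C-V-B-P-W: 12+5+14+11+9+17 = 68
W-Q-C-V-P-B-W: 12+5+14+8+9+26 = 74
… (46 more)
W-Q-C-P-B-V-W: 12+5+6+9+11+15 = 58  ← best
The minimum is 58.
One optimal route: W → Q → C → P → B → V → W (or its reverse).

Shortest round trip = 58 min.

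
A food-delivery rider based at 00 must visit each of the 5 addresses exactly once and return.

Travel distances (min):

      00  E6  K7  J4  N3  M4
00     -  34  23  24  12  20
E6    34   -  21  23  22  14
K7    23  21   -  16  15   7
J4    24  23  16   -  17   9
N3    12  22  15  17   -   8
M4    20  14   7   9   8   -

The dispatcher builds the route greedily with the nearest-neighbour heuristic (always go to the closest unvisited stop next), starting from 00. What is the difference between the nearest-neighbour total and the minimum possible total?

From 00: N3=12, M4=20, K7=23, J4=24, E6=34 → choose N3 (12).
From N3: M4=8, K7=15, J4=17, E6=22 → choose M4 (8).
From M4: K7=7, J4=9, E6=14 → choose K7 (7).
From K7: J4=16, E6=21 → choose J4 (16).
From J4: E6=23 → choose E6 (23).
NN route 00 → N3 → M4 → K7 → J4 → E6 → 00 costs 100.
Optimal: 00 → J4 → E6 → K7 → M4 → N3 → 00 costs 95 (by enumerating all 60 distinct tours).
Excess = 100 − 95 = 5.

Excess over optimum: 5 min.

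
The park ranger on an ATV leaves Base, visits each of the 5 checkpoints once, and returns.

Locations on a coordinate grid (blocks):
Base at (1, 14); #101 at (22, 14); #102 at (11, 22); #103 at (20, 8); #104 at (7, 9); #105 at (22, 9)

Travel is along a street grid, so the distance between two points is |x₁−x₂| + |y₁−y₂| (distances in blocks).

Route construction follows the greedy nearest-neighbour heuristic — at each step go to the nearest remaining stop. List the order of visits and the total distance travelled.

Base → [#104:11 / #102:18 / #101:21 / #103:25 / #105:26] → #104 (11)
#104 → [#103:14 / #105:15 / #102:17 / #101:20] → #103 (14)
#103 → [#105:3 / #101:8 / #102:23] → #105 (3)
#105 → [#101:5 / #102:24] → #101 (5)
#101 → [#102:19] → #102 (19)
Return #102→Base: 18.
Total = 11 + 14 + 3 + 5 + 19 + 18 = 70.

Total distance 70 blocks via the nearest-neighbour route Base → #104 → #103 → #105 → #101 → #102 → Base.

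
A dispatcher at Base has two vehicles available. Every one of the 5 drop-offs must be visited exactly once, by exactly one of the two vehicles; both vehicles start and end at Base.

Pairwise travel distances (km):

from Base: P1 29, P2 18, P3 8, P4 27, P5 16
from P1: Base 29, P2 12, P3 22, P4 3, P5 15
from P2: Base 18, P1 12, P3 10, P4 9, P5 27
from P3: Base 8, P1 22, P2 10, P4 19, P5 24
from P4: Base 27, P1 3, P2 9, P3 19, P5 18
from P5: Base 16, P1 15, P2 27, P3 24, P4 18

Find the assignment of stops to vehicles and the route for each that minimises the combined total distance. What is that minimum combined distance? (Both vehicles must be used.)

Try each way of splitting the stops between the two vehicles (each non-empty) and, for each split, find the best tour for each vehicle:
  {P1} + {P2, P3, P4, P5}: 58 + 61 = 119
  {P2} + {P1, P3, P4, P5}: 36 + 61 = 97
  {P1, P2} + {P3, P4, P5}: 59 + 61 = 120
  {P3} + {P1, P2, P4, P5}: 16 + 61 = 77
  {P1, P3} + {P2, P4, P5}: 59 + 61 = 120
  {P2, P3} + {P1, P4, P5}: 36 + 61 = 97
  … (15 splits in total)
Best: vehicle 1 Base → P3 → Base = 16; vehicle 2 Base → P2 → P4 → P1 → P5 → Base = 61; combined 77.

Minimum combined distance: 77 km.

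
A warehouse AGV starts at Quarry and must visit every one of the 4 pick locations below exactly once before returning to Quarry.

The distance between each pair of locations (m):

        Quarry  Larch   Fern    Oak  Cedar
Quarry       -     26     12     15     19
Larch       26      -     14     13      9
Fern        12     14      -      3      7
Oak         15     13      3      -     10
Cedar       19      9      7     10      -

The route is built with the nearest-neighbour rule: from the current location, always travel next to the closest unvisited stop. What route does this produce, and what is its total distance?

From Quarry: distances to unvisited — Fern=12, Oak=15, Cedar=19, Larch=26. Nearest is Fern (12).
From Fern: distances to unvisited — Oak=3, Cedar=7, Larch=14. Nearest is Oak (3).
From Oak: distances to unvisited — Cedar=10, Larch=13. Nearest is Cedar (10).
From Cedar: distances to unvisited — Larch=9. Nearest is Larch (9).
Return Larch→Quarry: 26.
Total = 12 + 3 + 10 + 9 + 26 = 60.

Total distance 60 m via the nearest-neighbour route Quarry → Fern → Oak → Cedar → Larch → Quarry.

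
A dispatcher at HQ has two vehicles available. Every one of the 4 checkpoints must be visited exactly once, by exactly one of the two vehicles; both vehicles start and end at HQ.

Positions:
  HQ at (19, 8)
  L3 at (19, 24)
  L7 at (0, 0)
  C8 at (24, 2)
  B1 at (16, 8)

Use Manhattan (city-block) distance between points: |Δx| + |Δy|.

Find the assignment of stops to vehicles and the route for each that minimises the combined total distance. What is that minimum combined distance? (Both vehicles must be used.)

96 — the smallest possible combined total.

Try each way of splitting the stops between the two vehicles (each non-empty) and, for each split, find the best tour for each vehicle:
  {L3} + {L7, C8, B1}: 32 + 64 = 96
  {L7} + {L3, C8, B1}: 54 + 60 = 114
  {L3, L7} + {C8, B1}: 86 + 28 = 114
  {C8} + {L3, L7, B1}: 22 + 86 = 108
  {L3, C8} + {L7, B1}: 54 + 54 = 108
  {L7, C8} + {L3, B1}: 64 + 38 = 102
  … (7 splits in total)
Best: vehicle 1 HQ → L3 → HQ = 32; vehicle 2 HQ → C8 → L7 → B1 → HQ = 64; combined 96.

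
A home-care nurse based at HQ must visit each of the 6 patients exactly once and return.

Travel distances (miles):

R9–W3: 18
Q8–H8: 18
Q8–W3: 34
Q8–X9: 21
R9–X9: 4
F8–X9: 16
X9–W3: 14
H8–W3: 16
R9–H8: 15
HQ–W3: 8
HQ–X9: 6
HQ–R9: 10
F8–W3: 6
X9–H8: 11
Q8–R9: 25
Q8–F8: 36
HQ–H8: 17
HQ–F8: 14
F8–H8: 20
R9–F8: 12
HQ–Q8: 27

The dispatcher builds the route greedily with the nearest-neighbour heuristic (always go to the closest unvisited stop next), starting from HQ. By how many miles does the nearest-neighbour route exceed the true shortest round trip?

From HQ: X9=6, W3=8, R9=10, F8=14, H8=17, Q8=27 → choose X9 (6).
From X9: R9=4, H8=11, W3=14, F8=16, Q8=21 → choose R9 (4).
From R9: F8=12, H8=15, W3=18, Q8=25 → choose F8 (12).
From F8: W3=6, H8=20, Q8=36 → choose W3 (6).
From W3: H8=16, Q8=34 → choose H8 (16).
From H8: Q8=18 → choose Q8 (18).
NN route HQ → X9 → R9 → F8 → W3 → H8 → Q8 → HQ costs 89.
Optimal: HQ → Q8 → H8 → X9 → R9 → F8 → W3 → HQ costs 86 (by enumerating all 360 distinct tours).
Excess = 89 − 86 = 3.

3 miles longer than the optimal tour.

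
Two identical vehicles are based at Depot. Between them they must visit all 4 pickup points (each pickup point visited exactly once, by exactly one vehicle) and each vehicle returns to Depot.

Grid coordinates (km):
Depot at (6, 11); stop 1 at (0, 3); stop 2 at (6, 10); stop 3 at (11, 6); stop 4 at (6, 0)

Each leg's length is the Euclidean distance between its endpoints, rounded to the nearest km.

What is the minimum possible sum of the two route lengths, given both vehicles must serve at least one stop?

Try each way of splitting the stops between the two vehicles (each non-empty) and, for each split, find the best tour for each vehicle:
  {stop 1} + {stop 2, stop 3, stop 4}: 20 + 26 = 46
  {stop 2} + {stop 1, stop 3, stop 4}: 2 + 32 = 34
  {stop 1, stop 2} + {stop 3, stop 4}: 20 + 26 = 46
  {stop 3} + {stop 1, stop 2, stop 4}: 14 + 28 = 42
  {stop 1, stop 3} + {stop 2, stop 4}: 28 + 22 = 50
  {stop 2, stop 3} + {stop 1, stop 4}: 14 + 28 = 42
  … (7 splits in total)
Best: vehicle 1 Depot → stop 2 → Depot = 2; vehicle 2 Depot → stop 1 → stop 4 → stop 3 → Depot = 32; combined 34.

Minimum combined distance: 34 km.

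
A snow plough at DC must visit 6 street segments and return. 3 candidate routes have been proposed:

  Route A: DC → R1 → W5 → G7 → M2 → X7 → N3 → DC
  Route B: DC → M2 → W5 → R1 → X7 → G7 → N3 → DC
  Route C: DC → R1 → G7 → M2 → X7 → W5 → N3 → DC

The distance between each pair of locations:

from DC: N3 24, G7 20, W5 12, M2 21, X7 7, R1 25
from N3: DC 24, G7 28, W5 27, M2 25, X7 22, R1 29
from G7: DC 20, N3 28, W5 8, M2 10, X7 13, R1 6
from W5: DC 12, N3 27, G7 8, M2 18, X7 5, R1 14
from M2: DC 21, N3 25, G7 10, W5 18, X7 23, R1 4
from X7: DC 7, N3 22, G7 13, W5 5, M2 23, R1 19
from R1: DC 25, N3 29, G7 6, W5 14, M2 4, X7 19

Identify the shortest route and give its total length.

Shortest is Route C, total 120.

Route A: 25 + 14 + 8 + 10 + 23 + 22 + 24 = 126
Route B: 21 + 18 + 14 + 19 + 13 + 28 + 24 = 137
Route C: 25 + 6 + 10 + 23 + 5 + 27 + 24 = 120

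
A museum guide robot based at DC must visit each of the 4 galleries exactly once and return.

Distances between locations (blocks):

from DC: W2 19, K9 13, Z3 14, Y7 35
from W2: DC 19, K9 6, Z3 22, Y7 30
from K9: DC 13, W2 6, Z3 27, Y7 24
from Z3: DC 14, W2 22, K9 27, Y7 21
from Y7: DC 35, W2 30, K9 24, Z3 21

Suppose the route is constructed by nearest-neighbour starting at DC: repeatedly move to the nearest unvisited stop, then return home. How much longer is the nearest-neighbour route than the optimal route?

The nearest-neighbour route is 13 blocks longer than optimal.

From DC: K9=13, Z3=14, W2=19, Y7=35 → choose K9 (13).
From K9: W2=6, Y7=24, Z3=27 → choose W2 (6).
From W2: Z3=22, Y7=30 → choose Z3 (22).
From Z3: Y7=21 → choose Y7 (21).
NN route DC → K9 → W2 → Z3 → Y7 → DC costs 97.
Optimal: DC → W2 → K9 → Y7 → Z3 → DC costs 84 (by enumerating all 12 distinct tours).
Excess = 97 − 84 = 13.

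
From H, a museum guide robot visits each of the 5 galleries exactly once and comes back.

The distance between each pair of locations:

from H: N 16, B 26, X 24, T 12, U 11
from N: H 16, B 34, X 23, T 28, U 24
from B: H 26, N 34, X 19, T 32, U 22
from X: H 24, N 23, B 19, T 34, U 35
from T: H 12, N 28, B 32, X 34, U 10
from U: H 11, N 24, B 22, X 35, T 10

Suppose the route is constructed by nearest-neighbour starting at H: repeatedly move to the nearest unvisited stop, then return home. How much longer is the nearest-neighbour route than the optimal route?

The nearest-neighbour route is 15 longer than optimal.

From H: U=11, T=12, N=16, X=24, B=26 → choose U (11).
From U: T=10, B=22, N=24, X=35 → choose T (10).
From T: N=28, B=32, X=34 → choose N (28).
From N: X=23, B=34 → choose X (23).
From X: B=19 → choose B (19).
NN route H → U → T → N → X → B → H costs 117.
Optimal: H → N → X → B → U → T → H costs 102 (by enumerating all 60 distinct tours).
Excess = 117 − 102 = 15.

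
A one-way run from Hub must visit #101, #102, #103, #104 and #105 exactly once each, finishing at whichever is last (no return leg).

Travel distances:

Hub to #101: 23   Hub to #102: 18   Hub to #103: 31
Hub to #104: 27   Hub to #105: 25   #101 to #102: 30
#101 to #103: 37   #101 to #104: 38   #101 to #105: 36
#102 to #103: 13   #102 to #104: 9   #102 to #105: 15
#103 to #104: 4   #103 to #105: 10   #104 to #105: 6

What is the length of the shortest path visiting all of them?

There are 5! = 120 possible orderings.
Hub - #101 - #102 - #103 - #104 - #105: 23+30+13+4+6 = 76
Hub - #101 - #102 - #103 - #105 - #104: 23+30+13+10+6 = 82
Hub - #101 - #102 - #104 - #103 - #105: 23+30+9+4+10 = 76
Hub - #101 - #102 - #104 - #105 - #103: 23+30+9+6+10 = 78
Hub - #101 - #102 - #105 - #103 - #104: 23+30+15+10+4 = 82
Hub - #101 - #102 - #105 - #104 - #103: 23+30+15+6+4 = 78
Hub - #101 - #103 - #102 - #104 - #105: 23+37+13+9+6 = 88
Hub - #101 - #103 - #102 - #105 - #104: 23+37+13+15+6 = 94
Hub - #101 - #103 - #104 - #102 - #105: 23+37+4+9+15 = 88
Hub - #101 - #103 - #104 - #105 - #102: 23+37+4+6+15 = 85
Hub - #101 - #103 - #105 - #102 - #104: 23+37+10+15+9 = 94
Hub - #101 - #103 - #105 - #104 - #102: 23+37+10+6+9 = 85
Hub - #101 - #104 - #102 - #103 - #105: 23+38+9+13+10 = 93
Hub - #101 - #104 - #102 - #105 - #103: 23+38+9+15+10 = 95
… (106 more)
The minimum is 76.
One shortest path: Hub → #101 → #102 → #103 → #104 → #105.

76 — the minimum one-way total.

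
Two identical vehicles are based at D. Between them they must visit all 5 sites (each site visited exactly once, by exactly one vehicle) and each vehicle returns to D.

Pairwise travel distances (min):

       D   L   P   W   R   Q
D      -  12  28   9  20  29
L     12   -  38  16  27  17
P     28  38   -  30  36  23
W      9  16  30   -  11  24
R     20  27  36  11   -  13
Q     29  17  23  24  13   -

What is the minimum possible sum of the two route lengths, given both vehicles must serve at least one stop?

Minimum combined distance: 108 min.

There are 2^4 − 1 = 15 ways to divide the 5 stops into two non-empty groups. For each, the best each vehicle can do is its own shortest tour through its group:
  {L} + {P, W, R, Q}: 24 + 84 = 108
  {P} + {L, W, R, Q}: 56 + 62 = 118
  {L, P} + {W, R, Q}: 78 + 62 = 140
  {W} + {L, P, R, Q}: 18 + 103 = 121
  {L, W} + {P, R, Q}: 37 + 84 = 121
  {P, W} + {L, R, Q}: 67 + 62 = 129
  … (15 splits in total)
Best: vehicle 1 D → L → D = 24; vehicle 2 D → P → Q → R → W → D = 84; combined 108.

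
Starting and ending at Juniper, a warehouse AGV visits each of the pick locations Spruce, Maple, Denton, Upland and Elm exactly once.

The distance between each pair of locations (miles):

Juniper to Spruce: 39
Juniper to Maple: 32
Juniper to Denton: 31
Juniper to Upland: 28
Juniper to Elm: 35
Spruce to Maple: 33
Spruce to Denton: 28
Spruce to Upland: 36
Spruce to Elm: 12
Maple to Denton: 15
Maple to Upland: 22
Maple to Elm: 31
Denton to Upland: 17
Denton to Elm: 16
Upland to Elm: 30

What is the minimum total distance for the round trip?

There are 60 distinct closed tours to check (reversals are equivalent).
Juniper - Spruce - Maple - Denton - Upland - Elm - Juniper: 39+33+15+17+30+35 = 169
Juniper - Spruce - Maple - Denton - Elm - Upland - Juniper: 39+33+15+16+30+28 = 161
Juniper - Spruce - Maple - Upland - Denton - Elm - Juniper: 39+33+22+17+16+35 = 162
Juniper - Spruce - Maple - Upland - Elm - Denton - Juniper: 39+33+22+30+16+31 = 171
Juniper - Spruce - Maple - Elm - Denton - Upland - Juniper: 39+33+31+16+17+28 = 164
Juniper - Spruce - Maple - Elm - Upland - Denton - Juniper: 39+33+31+30+17+31 = 181
Juniper - Spruce - Denton - Maple - Upland - Elm - Juniper: 39+28+15+22+30+35 = 169
Juniper - Spruce - Denton - Maple - Elm - Upland - Juniper: 39+28+15+31+30+28 = 171
Juniper - Spruce - Denton - Upland - Maple - Elm - Juniper: 39+28+17+22+31+35 = 172
Juniper - Spruce - Denton - Upland - Elm - Maple - Juniper: 39+28+17+30+31+32 = 177
Juniper - Spruce - Denton - Elm - Maple - Upland - Juniper: 39+28+16+31+22+28 = 164
Juniper - Spruce - Denton - Elm - Upland - Maple - Juniper: 39+28+16+30+22+32 = 167
Juniper - Spruce - Upland - Maple - Denton - Elm - Juniper: 39+36+22+15+16+35 = 163
Juniper - Spruce - Upland - Maple - Elm - Denton - Juniper: 39+36+22+31+16+31 = 175
… (46 more)
Juniper - Spruce - Elm - Denton - Maple - Upland - Juniper: 39+12+16+15+22+28 = 132  ← best
The minimum is 132.
One optimal route: Juniper → Spruce → Elm → Denton → Maple → Upland → Juniper (or its reverse).

Minimum total distance: 132 miles.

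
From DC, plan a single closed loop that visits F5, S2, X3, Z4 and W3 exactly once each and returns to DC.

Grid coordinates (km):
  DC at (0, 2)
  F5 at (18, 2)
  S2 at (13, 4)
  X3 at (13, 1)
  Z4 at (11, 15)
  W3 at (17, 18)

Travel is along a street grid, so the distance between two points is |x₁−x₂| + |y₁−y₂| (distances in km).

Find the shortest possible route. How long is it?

Shortest round trip = 74 km.

With 5 stops there are 5!/2 = 60 distinct round trips (a route and its reverse cost the same).
DC→F5→S2→X3→Z4→W3→DC: 18+7+3+16+9+33 = 86
DC→F5→S2→X3→W3→Z4→DC: 18+7+3+21+9+24 = 82
DC→F5→S2→Z4→X3→W3→DC: 18+7+13+16+21+33 = 108
DC→F5→S2→Z4→W3→X3→DC: 18+7+13+9+21+14 = 82
DC→F5→S2→W3→X3→Z4→DC: 18+7+18+21+16+24 = 104
DC→F5→S2→W3→Z4→X3→DC: 18+7+18+9+16+14 = 82
DC→F5→X3→S2→Z4→W3→DC: 18+6+3+13+9+33 = 82
DC→F5→X3→S2→W3→Z4→DC: 18+6+3+18+9+24 = 78
DC→F5→X3→Z4→S2→W3→DC: 18+6+16+13+18+33 = 104
DC→F5→X3→Z4→W3→S2→DC: 18+6+16+9+18+15 = 82
DC→F5→X3→W3→S2→Z4→DC: 18+6+21+18+13+24 = 100
DC→F5→X3→W3→Z4→S2→DC: 18+6+21+9+13+15 = 82
DC→F5→Z4→S2→X3→W3→DC: 18+20+13+3+21+33 = 108
DC→F5→Z4→S2→W3→X3→DC: 18+20+13+18+21+14 = 104
… (46 more)
DC→F5→W3→Z4→S2→X3→DC: 18+17+9+13+3+14 = 74  ← best
The minimum is 74.
One optimal route: DC → F5 → W3 → Z4 → S2 → X3 → DC (or its reverse).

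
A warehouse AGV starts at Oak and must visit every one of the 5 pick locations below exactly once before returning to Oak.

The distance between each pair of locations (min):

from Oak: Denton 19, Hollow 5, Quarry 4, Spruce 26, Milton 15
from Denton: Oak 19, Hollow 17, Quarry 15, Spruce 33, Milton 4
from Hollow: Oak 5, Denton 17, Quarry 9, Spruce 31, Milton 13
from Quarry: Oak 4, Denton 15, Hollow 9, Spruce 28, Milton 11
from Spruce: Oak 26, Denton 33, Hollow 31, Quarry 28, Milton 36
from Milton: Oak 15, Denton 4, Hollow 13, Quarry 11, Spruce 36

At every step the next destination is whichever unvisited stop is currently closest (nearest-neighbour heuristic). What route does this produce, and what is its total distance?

At Oak the remaining stops are Quarry 4, Hollow 5, Milton 15, Denton 19, Spruce 26; go to Quarry.
At Quarry the remaining stops are Hollow 9, Milton 11, Denton 15, Spruce 28; go to Hollow.
At Hollow the remaining stops are Milton 13, Denton 17, Spruce 31; go to Milton.
At Milton the remaining stops are Denton 4, Spruce 36; go to Denton.
At Denton the remaining stops are Spruce 33; go to Spruce.
Return Spruce→Oak: 26.
Total = 4 + 9 + 13 + 4 + 33 + 26 = 89.

89 min along Oak → Quarry → Hollow → Milton → Denton → Spruce → Oak.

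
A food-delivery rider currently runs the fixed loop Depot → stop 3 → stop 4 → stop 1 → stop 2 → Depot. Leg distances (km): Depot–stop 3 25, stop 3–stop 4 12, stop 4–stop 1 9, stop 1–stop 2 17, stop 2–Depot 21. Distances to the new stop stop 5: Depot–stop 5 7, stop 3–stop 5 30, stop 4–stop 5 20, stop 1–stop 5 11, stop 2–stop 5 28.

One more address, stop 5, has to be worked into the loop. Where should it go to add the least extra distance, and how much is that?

Insertion cost between consecutive stops i–j is d(i,stop 5) + d(stop 5,j) − d(i,j):
  between Depot and stop 3: 7 + 30 − 25 = 12
  between stop 3 and stop 4: 30 + 20 − 12 = 38
  between stop 4 and stop 1: 20 + 11 − 9 = 22
  between stop 1 and stop 2: 11 + 28 − 17 = 22
  between stop 2 and Depot: 28 + 7 − 21 = 14
Cheapest insertion is between Depot and stop 3, adding 12.
New total = 84 + 12 = 96.

Minimum extra distance: 12 km, inserting stop 5 between Depot and stop 3.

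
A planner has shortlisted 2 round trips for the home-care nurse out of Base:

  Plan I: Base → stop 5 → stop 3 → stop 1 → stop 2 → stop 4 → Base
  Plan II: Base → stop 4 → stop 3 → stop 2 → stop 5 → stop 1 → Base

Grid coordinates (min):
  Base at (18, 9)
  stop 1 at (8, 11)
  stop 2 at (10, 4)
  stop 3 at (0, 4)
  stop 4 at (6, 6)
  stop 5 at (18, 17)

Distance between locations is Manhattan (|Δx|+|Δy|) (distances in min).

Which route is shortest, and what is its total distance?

82 min — Plan II is the shortest.

Plan I: 8 + 31 + 15 + 9 + 6 + 15 = 84
Plan II: 15 + 8 + 10 + 21 + 16 + 12 = 82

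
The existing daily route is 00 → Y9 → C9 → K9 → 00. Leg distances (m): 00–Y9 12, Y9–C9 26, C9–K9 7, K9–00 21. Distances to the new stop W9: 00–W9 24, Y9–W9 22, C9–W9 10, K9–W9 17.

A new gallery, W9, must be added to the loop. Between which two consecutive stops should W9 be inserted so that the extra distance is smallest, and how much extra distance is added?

+6 m — insert W9 between Y9 and C9.

Insertion cost between consecutive stops i–j is d(i,W9) + d(W9,j) − d(i,j):
  between 00 and Y9: 24 + 22 − 12 = 34
  between Y9 and C9: 22 + 10 − 26 = 6
  between C9 and K9: 10 + 17 − 7 = 20
  between K9 and 00: 17 + 24 − 21 = 20
Cheapest insertion is between Y9 and C9, adding 6.
New total = 66 + 6 = 72.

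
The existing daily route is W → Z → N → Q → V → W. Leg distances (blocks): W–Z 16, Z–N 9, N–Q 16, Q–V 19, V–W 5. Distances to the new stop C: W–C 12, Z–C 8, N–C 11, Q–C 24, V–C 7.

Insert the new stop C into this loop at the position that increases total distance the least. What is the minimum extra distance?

Insertion cost between consecutive stops i–j is d(i,C) + d(C,j) − d(i,j):
  between W and Z: 12 + 8 − 16 = 4
  between Z and N: 8 + 11 − 9 = 10
  between N and Q: 11 + 24 − 16 = 19
  between Q and V: 24 + 7 − 19 = 12
  between V and W: 7 + 12 − 5 = 14
Cheapest insertion is between W and Z, adding 4.
New total = 65 + 4 = 69.

Adding 4 blocks by placing C on the W–Z leg.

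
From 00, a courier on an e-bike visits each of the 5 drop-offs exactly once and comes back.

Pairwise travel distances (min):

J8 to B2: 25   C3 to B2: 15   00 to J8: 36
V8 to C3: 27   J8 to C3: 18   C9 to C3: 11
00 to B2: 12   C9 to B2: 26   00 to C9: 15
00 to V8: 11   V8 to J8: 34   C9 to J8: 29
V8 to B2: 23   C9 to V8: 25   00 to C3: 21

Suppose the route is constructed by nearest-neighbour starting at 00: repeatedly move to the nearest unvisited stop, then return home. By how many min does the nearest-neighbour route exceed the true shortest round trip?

From 00: V8=11, B2=12, C9=15, C3=21, J8=36 → choose V8 (11).
From V8: B2=23, C9=25, C3=27, J8=34 → choose B2 (23).
From B2: C3=15, J8=25, C9=26 → choose C3 (15).
From C3: C9=11, J8=18 → choose C9 (11).
From C9: J8=29 → choose J8 (29).
NN route 00 → V8 → B2 → C3 → C9 → J8 → 00 costs 125.
Optimal: 00 → V8 → C9 → C3 → J8 → B2 → 00 costs 102 (by enumerating all 60 distinct tours).
Excess = 125 − 102 = 23.

23 min longer than the optimal tour.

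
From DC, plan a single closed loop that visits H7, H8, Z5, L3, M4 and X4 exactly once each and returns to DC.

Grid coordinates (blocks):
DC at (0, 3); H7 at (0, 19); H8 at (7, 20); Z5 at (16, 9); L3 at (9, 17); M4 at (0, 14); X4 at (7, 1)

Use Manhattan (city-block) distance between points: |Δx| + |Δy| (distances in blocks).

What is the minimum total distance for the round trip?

With 6 stops there are 6!/2 = 360 distinct round trips (a route and its reverse cost the same).
DC→H7→H8→Z5→L3→M4→X4→DC: 16+8+20+15+12+20+9 = 100
DC→H7→H8→Z5→L3→X4→M4→DC: 16+8+20+15+18+20+11 = 108
DC→H7→H8→Z5→M4→L3→X4→DC: 16+8+20+21+12+18+9 = 104
DC→H7→H8→Z5→M4→X4→L3→DC: 16+8+20+21+20+18+23 = 126
DC→H7→H8→Z5→X4→L3→M4→DC: 16+8+20+17+18+12+11 = 102
DC→H7→H8→Z5→X4→M4→L3→DC: 16+8+20+17+20+12+23 = 116
DC→H7→H8→L3→Z5→M4→X4→DC: 16+8+5+15+21+20+9 = 94
DC→H7→H8→L3→Z5→X4→M4→DC: 16+8+5+15+17+20+11 = 92
… (352 more)
DC→M4→H7→H8→L3→Z5→X4→DC: 11+5+8+5+15+17+9 = 70  ← best
The minimum is 70.
One optimal route: DC → M4 → H7 → H8 → L3 → Z5 → X4 → DC (or its reverse).

Shortest round trip = 70 blocks.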